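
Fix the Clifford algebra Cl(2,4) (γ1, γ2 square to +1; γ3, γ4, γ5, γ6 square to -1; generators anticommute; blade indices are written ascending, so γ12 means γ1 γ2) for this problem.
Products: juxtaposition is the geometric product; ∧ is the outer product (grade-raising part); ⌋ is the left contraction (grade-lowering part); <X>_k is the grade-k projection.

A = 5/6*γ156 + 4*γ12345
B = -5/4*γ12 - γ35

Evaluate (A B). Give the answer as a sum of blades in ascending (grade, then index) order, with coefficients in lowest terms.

step 1: -4*γ124 - 5/6*γ136 - 25/24*γ256 + 5*γ345
Answer: -4*γ124 - 5/6*γ136 - 25/24*γ256 + 5*γ345


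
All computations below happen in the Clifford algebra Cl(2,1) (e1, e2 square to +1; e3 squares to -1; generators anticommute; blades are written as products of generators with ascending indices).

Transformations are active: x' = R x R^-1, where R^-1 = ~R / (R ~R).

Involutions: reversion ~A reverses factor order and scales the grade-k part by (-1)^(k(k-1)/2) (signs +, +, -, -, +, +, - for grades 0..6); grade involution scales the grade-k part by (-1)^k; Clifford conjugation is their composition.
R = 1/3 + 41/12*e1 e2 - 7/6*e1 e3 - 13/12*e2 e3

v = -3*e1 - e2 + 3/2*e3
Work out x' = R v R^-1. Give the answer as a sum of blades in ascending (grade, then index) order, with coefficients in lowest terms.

~R = 1/3 - 41/12*e1 e2 + 7/6*e1 e3 + 13/12*e2 e3, and R ~R = 37/4, so R^-1 = ~R / (37/4).
R v = -8/3*e1 + 277/24*e2 - 49/12*e3 + 173/24*e1 e2 e3
Answer: 5989/1332*e1 + 1/74*e2 + 4703/1332*e3


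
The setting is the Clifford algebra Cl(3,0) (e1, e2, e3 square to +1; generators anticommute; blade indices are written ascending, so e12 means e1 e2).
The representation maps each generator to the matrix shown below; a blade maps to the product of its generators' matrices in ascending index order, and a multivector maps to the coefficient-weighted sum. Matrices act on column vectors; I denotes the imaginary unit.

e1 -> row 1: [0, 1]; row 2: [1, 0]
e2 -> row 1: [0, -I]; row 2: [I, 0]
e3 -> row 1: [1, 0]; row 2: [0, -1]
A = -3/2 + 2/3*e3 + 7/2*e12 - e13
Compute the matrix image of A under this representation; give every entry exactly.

Bivector images (products of the table entries): rho(e12) = rho(e1)rho(e2) = row 1: [I, 0]; row 2: [0, -I]; rho(e13) = rho(e1)rho(e3) = row 1: [0, -1]; row 2: [1, 0].
M = (-3/2)*1 + (2/3)*rho(e3) + (7/2)*rho(e12) + (-1)*rho(e13), summed entrywise (1 is the identity matrix):
Answer: row 1: [-5/6 + 7*I/2, 1]; row 2: [-1, -13/6 - 7*I/2]


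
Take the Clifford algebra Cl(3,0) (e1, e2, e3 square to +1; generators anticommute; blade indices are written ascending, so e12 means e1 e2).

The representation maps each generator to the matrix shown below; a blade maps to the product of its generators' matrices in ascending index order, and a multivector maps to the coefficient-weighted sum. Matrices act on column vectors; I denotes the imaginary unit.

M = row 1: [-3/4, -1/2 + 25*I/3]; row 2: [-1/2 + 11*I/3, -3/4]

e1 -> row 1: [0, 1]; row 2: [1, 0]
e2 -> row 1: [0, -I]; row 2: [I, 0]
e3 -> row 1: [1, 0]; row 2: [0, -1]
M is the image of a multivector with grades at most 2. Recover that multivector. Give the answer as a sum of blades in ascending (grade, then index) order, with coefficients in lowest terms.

Method: 1, rho(e1), rho(e2), rho(e3) form a trace-orthogonal basis of the 2x2 complex matrices (tr(X Y) = 2 if X = Y, else 0), so M = m0*1 + m1*rho(e1) + m2*rho(e2) + m3*rho(e3) with m0 = tr(M)/2 = -3/4, m1 = tr(M rho(e1))/2 = -1/2 + 6*I, m2 = tr(M rho(e2))/2 = -7/3, m3 = tr(M rho(e3))/2 = 0.
Multiplying table entries, the bivector images are rho(e12) = I*rho(e3), rho(e13) = -I*rho(e2), rho(e23) = I*rho(e1); with real blade coefficients the real parts of m0..m3 are the coefficients of 1, e1, e2, e3 and the imaginary parts give the bivectors (e23: Im m1, e13: -Im m2, e12: Im m3).
Answer: -3/4 - 1/2*e1 - 7/3*e2 + 6*e23


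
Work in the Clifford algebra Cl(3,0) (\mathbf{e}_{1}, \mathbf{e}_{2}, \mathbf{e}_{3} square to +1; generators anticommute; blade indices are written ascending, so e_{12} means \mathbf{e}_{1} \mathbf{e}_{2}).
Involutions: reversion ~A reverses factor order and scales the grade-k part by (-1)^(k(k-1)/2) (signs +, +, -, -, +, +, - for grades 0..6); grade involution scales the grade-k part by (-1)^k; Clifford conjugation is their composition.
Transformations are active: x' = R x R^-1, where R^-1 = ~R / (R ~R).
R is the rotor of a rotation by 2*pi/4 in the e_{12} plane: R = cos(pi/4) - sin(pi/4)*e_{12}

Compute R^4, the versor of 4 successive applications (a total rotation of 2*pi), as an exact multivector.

Because a rotor carries half the rotation angle, composing 4 copies of this e_{12}-plane rotor multiplies the phase: 4*(pi/4) = \pi, hence R^4 = cos(\pi) - sin(\pi)*e_{12}.
cos(\pi) = -1 and sin(\pi) = 0, so R^4 = -1. The total rotation 2*pi is 1 full turn, so every vector returns to itself, yet the rotor is -1, on the OTHER sheet of the double cover (an odd number of 2*pi turns).
Answer: -1


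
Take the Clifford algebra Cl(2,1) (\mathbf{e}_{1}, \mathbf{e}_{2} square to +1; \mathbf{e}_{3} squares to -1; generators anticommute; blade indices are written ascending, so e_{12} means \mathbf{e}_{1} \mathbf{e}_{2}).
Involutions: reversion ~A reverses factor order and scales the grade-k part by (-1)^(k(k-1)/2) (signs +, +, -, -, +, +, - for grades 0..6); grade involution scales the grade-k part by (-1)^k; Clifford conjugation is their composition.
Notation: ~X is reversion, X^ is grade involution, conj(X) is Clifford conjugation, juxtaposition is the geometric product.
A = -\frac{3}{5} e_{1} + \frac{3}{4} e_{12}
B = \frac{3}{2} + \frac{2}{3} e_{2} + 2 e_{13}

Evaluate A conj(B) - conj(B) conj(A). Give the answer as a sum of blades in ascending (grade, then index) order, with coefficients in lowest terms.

first term: -\frac{7}{5} e_{1} + \frac{6}{5} e_{3} + \frac{61}{40} e_{12} + \frac{3}{2} e_{23}
second term: \frac{2}{5} e_{1} + \frac{6}{5} e_{3} - \frac{29}{40} e_{12} + \frac{3}{2} e_{23}
Answer: -\frac{9}{5} e_{1} + \frac{9}{4} e_{12}


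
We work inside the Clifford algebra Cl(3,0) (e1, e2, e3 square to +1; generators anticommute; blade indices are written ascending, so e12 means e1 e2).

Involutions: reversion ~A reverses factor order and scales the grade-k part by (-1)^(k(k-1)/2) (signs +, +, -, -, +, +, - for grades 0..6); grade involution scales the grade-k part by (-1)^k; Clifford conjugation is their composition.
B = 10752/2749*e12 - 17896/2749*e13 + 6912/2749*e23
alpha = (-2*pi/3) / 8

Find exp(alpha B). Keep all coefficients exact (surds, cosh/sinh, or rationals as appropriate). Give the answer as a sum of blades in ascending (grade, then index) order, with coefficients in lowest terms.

B^2 term by term: the squares give (10752/2749)^2*(e12)^2 + (-17896/2749)^2*(e13)^2 + (6912/2749)^2*(e23)^2 = 115605504/7557001*(-1) + 320266816/7557001*(-1) + 47775744/7557001*(-1) = -64 (each basis 2-blade squares to minus the product of its generators' squares); cross terms between blades sharing an index anticommute and cancel. So B^2 = -64.
B^2 = -64 — B^2 < 0, so the exponential closes trigonometrically: l = 8, alpha*l = -2*pi/3, so exp(alpha B) = cos(-2*pi/3) + (sin(-2*pi/3)/8)*B = -1/2 + (-sqrt(3)/16)*B.
Answer: -1/2 - 672*sqrt(3)/2749*e12 + 2237*sqrt(3)/5498*e13 - 432*sqrt(3)/2749*e23


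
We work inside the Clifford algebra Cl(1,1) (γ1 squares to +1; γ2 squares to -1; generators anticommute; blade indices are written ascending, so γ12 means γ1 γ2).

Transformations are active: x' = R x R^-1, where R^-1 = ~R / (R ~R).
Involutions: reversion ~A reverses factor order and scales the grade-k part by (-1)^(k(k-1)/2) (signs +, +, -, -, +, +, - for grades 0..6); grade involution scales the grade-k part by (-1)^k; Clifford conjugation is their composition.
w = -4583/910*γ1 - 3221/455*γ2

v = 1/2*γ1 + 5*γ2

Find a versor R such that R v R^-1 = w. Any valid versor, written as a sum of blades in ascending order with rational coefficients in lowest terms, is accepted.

R = v + w = -2064/455*γ1 - 946/455*γ2 works: the equal norms (-99/4) guarantee its sandwich swaps v into w.
Answer: -2064/455*γ1 - 946/455*γ2


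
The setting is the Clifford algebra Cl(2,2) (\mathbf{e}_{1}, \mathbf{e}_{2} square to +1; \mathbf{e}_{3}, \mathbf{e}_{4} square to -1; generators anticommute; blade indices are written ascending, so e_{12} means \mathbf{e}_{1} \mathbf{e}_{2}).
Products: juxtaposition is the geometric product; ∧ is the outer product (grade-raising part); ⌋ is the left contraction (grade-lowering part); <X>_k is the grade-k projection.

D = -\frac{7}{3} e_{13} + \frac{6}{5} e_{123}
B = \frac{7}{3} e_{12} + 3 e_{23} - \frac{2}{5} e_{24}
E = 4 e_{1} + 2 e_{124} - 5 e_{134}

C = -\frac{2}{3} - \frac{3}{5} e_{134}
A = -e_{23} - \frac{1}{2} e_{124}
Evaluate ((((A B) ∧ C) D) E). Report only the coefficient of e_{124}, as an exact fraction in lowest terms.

step 1: -3 + \frac{1}{5} e_{1} + \frac{7}{6} e_{4} + \frac{7}{3} e_{13} - \frac{2}{5} e_{34} - \frac{3}{2} e_{134}
step 2: 2 - \frac{2}{15} e_{1} - \frac{7}{9} e_{4} - \frac{14}{9} e_{13} + \frac{4}{15} e_{34} + \frac{14}{5} e_{134}
step 3: \frac{98}{27} + \frac{28}{15} e_{2} + \frac{14}{45} e_{3} - \frac{98}{15} e_{4} - \frac{14}{3} e_{13} - \frac{28}{45} e_{14} - \frac{4}{25} e_{23} + \frac{84}{25} e_{24} + \frac{12}{5} e_{123} + \frac{8}{25} e_{124} + \frac{49}{27} e_{134} + \frac{14}{15} e_{1234}
step 4: \frac{6557}{675} + \frac{14336}{675} e_{1} - \frac{154}{45} e_{2} + \frac{784}{45} e_{3} + \frac{1162}{45} e_{4} + \frac{28}{5} e_{12} - \frac{1526}{45} e_{13} + \frac{938}{45} e_{14} + \frac{118}{27} e_{23} + \frac{332}{25} e_{24} + \frac{332}{135} e_{34} - \frac{436}{25} e_{123} + \frac{13432}{675} e_{124} - \frac{12034}{675} e_{134} - \frac{196}{15} e_{234} + \frac{448}{45} e_{1234}
Answer: \frac{13432}{675}


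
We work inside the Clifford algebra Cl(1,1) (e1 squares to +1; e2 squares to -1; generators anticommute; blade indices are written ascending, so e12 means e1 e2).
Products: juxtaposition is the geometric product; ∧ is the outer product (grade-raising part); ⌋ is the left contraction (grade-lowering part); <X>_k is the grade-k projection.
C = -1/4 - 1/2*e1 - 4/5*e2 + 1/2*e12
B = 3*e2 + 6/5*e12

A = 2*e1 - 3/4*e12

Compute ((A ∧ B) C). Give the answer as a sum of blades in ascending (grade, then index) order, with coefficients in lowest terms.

step 1: 6*e12
step 2: 3 + 24/5*e1 + 3*e2 - 3/2*e12
Answer: 3 + 24/5*e1 + 3*e2 - 3/2*e12


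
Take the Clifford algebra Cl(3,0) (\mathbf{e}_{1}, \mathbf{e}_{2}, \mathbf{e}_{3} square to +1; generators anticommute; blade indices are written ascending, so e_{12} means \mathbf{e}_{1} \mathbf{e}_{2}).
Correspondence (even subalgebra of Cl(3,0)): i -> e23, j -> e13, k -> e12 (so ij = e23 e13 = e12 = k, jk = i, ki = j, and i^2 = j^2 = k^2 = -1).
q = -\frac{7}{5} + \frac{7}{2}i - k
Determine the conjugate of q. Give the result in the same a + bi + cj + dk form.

In blades: q = -\frac{7}{5} - e_{12} + \frac{7}{2} e_{23}.
Quaternion conjugation is reversion on the even subalgebra: the scalar is fixed and every grade-2 blade flips sign, giving -\frac{7}{5} + e_{12} - \frac{7}{2} e_{23}; translating back:
Answer: -\frac{7}{5} - \frac{7}{2}i + k


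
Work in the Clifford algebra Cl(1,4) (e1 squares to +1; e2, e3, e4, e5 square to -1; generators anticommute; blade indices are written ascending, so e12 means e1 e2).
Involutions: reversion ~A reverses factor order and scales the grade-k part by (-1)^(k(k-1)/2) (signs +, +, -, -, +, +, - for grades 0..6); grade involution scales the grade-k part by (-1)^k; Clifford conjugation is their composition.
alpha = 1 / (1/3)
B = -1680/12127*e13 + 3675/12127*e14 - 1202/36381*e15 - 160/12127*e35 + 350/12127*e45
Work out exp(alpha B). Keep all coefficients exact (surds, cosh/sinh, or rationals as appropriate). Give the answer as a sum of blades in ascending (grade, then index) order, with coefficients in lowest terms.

B^2 term by term: the squares give (-1680/12127)^2*(e13)^2 + (3675/12127)^2*(e14)^2 + (-1202/36381)^2*(e15)^2 + (-160/12127)^2*(e35)^2 + (350/12127)^2*(e45)^2 = 2822400/147064129*(+1) + 13505625/147064129*(+1) + 1444804/1323577161*(+1) + 25600/147064129*(-1) + 122500/147064129*(-1) = 1/9 (each basis 2-blade squares to minus the product of its generators' squares); cross terms between blades sharing an index anticommute and cancel; the commuting (index-disjoint) pairs give grade-4 terms 2*c*c'*(blade product), which cancel blade by blade — e1345: -1176000/147064129 + 1176000/147064129 = 0 — confirming B is simple. So B^2 = 1/9.
B^2 = 1/9 — the series telescopes hyperbolically here: l = 1/3, alpha*l = 1, so exp(alpha B) = cosh(1) + (sinh(1)/(1/3))*B = cosh(1) + (3*sinh(1))*B.
Answer: cosh(1) - 5040*sinh(1)/12127*e13 + 11025*sinh(1)/12127*e14 - 1202*sinh(1)/12127*e15 - 480*sinh(1)/12127*e35 + 1050*sinh(1)/12127*e45


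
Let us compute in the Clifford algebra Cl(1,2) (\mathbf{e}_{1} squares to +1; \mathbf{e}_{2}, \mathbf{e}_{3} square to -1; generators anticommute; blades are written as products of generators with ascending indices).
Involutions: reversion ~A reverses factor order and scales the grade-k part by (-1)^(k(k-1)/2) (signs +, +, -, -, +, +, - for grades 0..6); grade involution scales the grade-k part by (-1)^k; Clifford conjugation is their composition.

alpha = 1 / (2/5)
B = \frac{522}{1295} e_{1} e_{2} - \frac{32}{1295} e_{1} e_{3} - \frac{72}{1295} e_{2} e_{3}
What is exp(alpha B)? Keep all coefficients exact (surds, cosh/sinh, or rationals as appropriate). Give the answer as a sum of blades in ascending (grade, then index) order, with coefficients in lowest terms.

B^2 term by term: the squares give (\frac{522}{1295})^2*(e_{1} e_{2})^2 + (-\frac{32}{1295})^2*(e_{1} e_{3})^2 + (-\frac{72}{1295})^2*(e_{2} e_{3})^2 = \frac{272484}{1677025}*(+1) + \frac{1024}{1677025}*(+1) + \frac{5184}{1677025}*(-1) = \frac{4}{25} (each basis 2-blade squares to minus the product of its generators' squares); cross terms between blades sharing an index anticommute and cancel. So B^2 = \frac{4}{25}.
B^2 = \frac{4}{25} — hyperbolic case — the even/odd split gives cosh and sinh: l = \frac{2}{5}, alpha*l = 1, so exp(alpha B) = cosh(1) + (sinh(1)/(\frac{2}{5}))*B = \cosh{\left(1 \right)} + (\frac{5 \sinh{\left(1 \right)}}{2})*B.
Answer: \cosh{\left(1 \right)} + \frac{261 \sinh{\left(1 \right)}}{259} e_{1} e_{2} - \frac{16 \sinh{\left(1 \right)}}{259} e_{1} e_{3} - \frac{36 \sinh{\left(1 \right)}}{259} e_{2} e_{3}


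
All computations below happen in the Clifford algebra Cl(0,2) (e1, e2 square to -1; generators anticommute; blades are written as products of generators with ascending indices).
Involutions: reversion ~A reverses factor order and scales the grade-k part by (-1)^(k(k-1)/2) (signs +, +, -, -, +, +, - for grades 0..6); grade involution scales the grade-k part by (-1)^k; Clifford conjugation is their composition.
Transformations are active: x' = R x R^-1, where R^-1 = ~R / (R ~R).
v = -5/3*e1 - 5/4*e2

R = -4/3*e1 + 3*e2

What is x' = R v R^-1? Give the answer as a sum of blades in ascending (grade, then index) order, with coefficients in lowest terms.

~R = -4/3*e1 + 3*e2, and R ~R = -97/9, so R^-1 = ~R / (-97/9).
R v = 55/36 + 20/3*e1 e2
Answer: 595/291*e1 + 155/388*e2


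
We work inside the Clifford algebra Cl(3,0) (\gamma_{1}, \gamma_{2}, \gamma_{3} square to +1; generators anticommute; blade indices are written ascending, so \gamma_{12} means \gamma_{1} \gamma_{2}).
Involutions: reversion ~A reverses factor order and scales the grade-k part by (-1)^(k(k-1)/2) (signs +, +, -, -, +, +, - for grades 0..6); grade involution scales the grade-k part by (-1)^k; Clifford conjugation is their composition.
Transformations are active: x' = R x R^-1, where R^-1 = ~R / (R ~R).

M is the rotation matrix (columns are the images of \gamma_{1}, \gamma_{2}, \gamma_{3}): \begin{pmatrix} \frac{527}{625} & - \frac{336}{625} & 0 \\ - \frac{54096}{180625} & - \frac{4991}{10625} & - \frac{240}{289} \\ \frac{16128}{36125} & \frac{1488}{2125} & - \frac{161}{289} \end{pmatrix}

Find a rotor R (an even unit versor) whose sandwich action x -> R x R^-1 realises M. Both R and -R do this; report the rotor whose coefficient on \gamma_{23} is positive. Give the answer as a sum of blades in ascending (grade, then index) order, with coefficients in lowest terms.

Method: write R = a + b12*\gamma_{12} + b13*\gamma_{13} + b23*\gamma_{23} with a^2 + b12^2 + b13^2 + b23^2 = 1 (so R^-1 = ~R). Expanding the columns R e_j ~R gives tr M = 4a^2 - 1 and, from the antisymmetric part, M21 - M12 = -4a*b12, M13 - M31 = 4a*b13, M32 - M23 = -4a*b23.
Here tr M = -\frac{33169}{180625}, so a^2 = (1 + tr M)/4 = \frac{36864}{180625} and a = ±\frac{192}{425}. Taking a = \frac{192}{425}: M21 - M12 = \frac{43008}{180625}, M13 - M31 = -\frac{16128}{36125}, M32 - M23 = \frac{55296}{36125}, giving b12 = -\frac{56}{425}, b13 = -\frac{21}{85}, b23 = -\frac{72}{85}, i.e. R = \frac{192}{425} - \frac{56}{425} \gamma_{12} - \frac{21}{85} \gamma_{13} - \frac{72}{85} \gamma_{23}.
Its \gamma_{23} coefficient is negative, so report the other preimage -R.
Answer: -\frac{192}{425} + \frac{56}{425} \gamma_{12} + \frac{21}{85} \gamma_{13} + \frac{72}{85} \gamma_{23}. Why the constraint matters: R and -R act identically through the sandwich — M has trace -\frac{33169}{180625} either way — so only the sign condition on \gamma_{23} picks one of the two preimages.


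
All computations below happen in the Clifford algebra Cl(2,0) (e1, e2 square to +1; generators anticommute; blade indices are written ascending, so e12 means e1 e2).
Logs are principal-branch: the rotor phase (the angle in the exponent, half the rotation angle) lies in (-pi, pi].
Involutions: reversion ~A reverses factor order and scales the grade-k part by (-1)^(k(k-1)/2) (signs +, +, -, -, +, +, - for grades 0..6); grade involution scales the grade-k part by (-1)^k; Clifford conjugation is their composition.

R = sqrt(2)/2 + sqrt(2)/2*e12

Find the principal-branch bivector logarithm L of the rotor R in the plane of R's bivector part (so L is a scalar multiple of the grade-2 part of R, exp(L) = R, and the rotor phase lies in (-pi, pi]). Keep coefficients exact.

The scalar part of R is sqrt(2)/2, which pins the rotor phase on the principal branch; dividing the bivector part by the sine of that phase recovers the unit plane, and L is the phase times that plane.
Concretely: cos(phase) = sqrt(2)/2 gives phase = ±pi/4, and since phase/sin(phase) is even the sign is immaterial: L = (phase/sin(phase)) * <R>_2 = (sqrt(2)*pi/4) * <R>_2.
Answer: pi/4*e12


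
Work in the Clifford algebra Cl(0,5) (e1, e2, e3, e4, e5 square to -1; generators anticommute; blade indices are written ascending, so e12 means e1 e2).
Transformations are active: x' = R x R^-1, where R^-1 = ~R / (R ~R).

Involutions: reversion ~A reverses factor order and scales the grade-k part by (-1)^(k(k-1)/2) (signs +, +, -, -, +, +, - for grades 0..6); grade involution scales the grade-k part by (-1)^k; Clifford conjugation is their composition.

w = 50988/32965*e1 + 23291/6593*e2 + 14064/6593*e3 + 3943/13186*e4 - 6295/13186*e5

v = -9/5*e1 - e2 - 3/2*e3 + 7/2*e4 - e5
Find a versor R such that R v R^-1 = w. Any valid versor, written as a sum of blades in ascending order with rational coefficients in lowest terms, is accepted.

Since q(v) = q(w) = -987/50, the sum R = v + w = -8349/32965*e1 + 16698/6593*e2 + 8349/13186*e3 + 25047/6593*e4 - 19481/13186*e5 does the job whenever invertible.
Answer: -8349/32965*e1 + 16698/6593*e2 + 8349/13186*e3 + 25047/6593*e4 - 19481/13186*e5


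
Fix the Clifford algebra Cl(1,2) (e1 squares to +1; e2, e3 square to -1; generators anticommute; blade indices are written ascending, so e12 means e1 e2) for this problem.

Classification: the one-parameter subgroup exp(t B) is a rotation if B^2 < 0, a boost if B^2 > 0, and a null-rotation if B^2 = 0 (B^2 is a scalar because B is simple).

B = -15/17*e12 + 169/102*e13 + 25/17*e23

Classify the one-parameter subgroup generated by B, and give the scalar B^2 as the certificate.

B^2 term by term: the squares give (-15/17)^2*(e12)^2 + (169/102)^2*(e13)^2 + (25/17)^2*(e23)^2 = 225/289*(+1) + 28561/10404*(+1) + 625/289*(-1) = 49/36 (each basis 2-blade squares to minus the product of its generators' squares); cross terms between blades sharing an index anticommute and cancel. So B^2 = 49/36.
Answer: boost, certificate B^2 = 49/36. Note: conjugating B changes its blade decomposition but never the scalar B^2 = 49/36, whose sign settles the classification.


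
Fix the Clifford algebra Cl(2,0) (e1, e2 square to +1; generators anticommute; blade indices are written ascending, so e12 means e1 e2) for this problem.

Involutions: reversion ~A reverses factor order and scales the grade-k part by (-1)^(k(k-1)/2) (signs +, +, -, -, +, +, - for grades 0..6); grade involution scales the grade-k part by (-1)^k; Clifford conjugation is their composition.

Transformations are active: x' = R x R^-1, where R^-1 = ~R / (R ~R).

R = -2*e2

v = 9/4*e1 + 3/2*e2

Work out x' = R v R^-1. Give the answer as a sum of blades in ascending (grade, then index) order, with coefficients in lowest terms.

~R = -2*e2, and R ~R = 4, so R^-1 = ~R / (4).
R v = -3 + 9/2*e12
Answer: -9/4*e1 + 3/2*e2


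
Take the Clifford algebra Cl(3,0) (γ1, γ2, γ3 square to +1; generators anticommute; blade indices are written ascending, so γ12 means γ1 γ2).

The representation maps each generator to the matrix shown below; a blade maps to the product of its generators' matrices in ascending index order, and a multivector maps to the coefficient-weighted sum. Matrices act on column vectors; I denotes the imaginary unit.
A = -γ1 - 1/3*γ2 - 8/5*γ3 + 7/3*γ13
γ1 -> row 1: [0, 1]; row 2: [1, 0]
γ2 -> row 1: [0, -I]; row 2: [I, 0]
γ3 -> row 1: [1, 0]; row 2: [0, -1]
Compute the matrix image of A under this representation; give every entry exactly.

Bivector images (products of the table entries): rho(γ13) = rho(γ1)rho(γ3) = row 1: [0, -1]; row 2: [1, 0].
M = (-1)*rho(γ1) + (-1/3)*rho(γ2) + (-8/5)*rho(γ3) + (7/3)*rho(γ13), summed entrywise:
Answer: row 1: [-8/5, -10/3 + I/3]; row 2: [4/3 - I/3, 8/5]


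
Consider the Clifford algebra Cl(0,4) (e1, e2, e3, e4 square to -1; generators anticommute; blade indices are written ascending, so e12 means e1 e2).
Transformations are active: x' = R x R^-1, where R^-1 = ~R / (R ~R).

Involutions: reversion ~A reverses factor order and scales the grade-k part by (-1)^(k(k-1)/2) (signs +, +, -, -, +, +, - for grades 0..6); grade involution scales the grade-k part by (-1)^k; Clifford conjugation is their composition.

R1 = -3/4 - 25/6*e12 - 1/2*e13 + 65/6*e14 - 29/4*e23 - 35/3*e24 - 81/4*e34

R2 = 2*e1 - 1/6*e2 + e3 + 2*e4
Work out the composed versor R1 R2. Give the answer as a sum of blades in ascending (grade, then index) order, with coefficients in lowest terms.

Distribute over the terms of R2 (each basis-blade product reordered to ascending indices, repeated generators contracted through their squares):
R1 (2*e1) = -3/2*e1 - 25/3*e2 - e3 + 65/3*e4 - 29/2*e123 - 70/3*e124 - 81/2*e134
R1 (-1/6*e2) = -25/36*e1 + 1/8*e2 + 29/24*e3 + 35/18*e4 - 1/12*e123 + 65/36*e124 + 27/8*e234
R1 (e3) = 1/2*e1 + 29/4*e2 - 3/4*e3 - 81/4*e4 - 25/6*e123 - 65/6*e134 + 35/3*e234
R1 (2*e4) = -65/3*e1 + 70/3*e2 + 81/2*e3 - 3/2*e4 - 25/3*e124 - e134 - 29/2*e234
Summing the partial products and collecting blades:
Answer: -841/36*e1 + 179/8*e2 + 959/24*e3 + 67/36*e4 - 75/4*e123 - 1075/36*e124 - 157/3*e134 + 13/24*e234


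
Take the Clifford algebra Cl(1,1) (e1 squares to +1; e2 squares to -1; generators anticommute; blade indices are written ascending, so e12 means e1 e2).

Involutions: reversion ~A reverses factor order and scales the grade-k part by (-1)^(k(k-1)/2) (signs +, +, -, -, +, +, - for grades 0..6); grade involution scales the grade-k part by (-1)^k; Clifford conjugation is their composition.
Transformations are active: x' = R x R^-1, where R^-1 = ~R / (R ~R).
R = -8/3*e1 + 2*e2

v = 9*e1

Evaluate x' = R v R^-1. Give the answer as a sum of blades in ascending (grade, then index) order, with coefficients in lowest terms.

~R = -8/3*e1 + 2*e2, and R ~R = 28/9, so R^-1 = ~R / (28/9).
R v = -24 - 18*e12
Answer: 225/7*e1 - 216/7*e2


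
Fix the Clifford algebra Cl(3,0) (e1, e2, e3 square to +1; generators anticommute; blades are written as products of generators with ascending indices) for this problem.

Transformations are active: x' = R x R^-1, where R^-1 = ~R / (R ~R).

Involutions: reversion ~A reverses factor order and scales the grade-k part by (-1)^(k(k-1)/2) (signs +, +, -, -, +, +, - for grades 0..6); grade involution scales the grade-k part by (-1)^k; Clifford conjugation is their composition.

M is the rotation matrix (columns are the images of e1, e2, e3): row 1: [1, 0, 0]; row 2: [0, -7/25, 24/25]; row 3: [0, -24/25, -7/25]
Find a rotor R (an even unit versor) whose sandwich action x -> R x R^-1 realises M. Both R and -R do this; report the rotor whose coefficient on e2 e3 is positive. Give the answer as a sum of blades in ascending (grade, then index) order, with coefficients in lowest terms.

Method: write R = a + b12*e1 e2 + b13*e1 e3 + b23*e2 e3 with a^2 + b12^2 + b13^2 + b23^2 = 1 (so R^-1 = ~R). Expanding the columns R e_j ~R gives tr M = 4a^2 - 1 and, from the antisymmetric part, M21 - M12 = -4a*b12, M13 - M31 = 4a*b13, M32 - M23 = -4a*b23.
Here tr M = 11/25, so a^2 = (1 + tr M)/4 = 9/25 and a = ±3/5. Taking a = 3/5: M21 - M12 = 0, M13 - M31 = 0, M32 - M23 = -48/25, giving b12 = 0, b13 = 0, b23 = 4/5, i.e. R = 3/5 + 4/5*e2 e3.
Its e2 e3 coefficient is already positive.
Answer: 3/5 + 4/5*e2 e3. Key observation: the double cover Spin(3) -> SO(3) sends R and -R to the same matrix (trace 11/25 here), so the stated sign of the e2 e3 coefficient is what selects one sheet.


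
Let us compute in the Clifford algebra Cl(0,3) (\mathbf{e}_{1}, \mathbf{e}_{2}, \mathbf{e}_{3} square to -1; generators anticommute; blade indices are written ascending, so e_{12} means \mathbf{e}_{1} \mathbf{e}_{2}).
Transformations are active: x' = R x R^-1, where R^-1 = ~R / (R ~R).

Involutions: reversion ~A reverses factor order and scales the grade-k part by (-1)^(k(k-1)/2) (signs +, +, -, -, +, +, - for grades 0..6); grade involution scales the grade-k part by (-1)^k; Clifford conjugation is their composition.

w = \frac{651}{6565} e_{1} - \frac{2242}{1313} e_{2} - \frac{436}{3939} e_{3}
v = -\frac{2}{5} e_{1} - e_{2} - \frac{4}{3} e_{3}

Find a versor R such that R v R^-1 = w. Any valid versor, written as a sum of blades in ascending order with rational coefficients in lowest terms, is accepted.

R = v + w = -\frac{395}{1313} e_{1} - \frac{3555}{1313} e_{2} - \frac{1896}{1313} e_{3} works: the equal norms (-\frac{661}{225}) guarantee its sandwich swaps v into w.
Answer: -\frac{395}{1313} e_{1} - \frac{3555}{1313} e_{2} - \frac{1896}{1313} e_{3}


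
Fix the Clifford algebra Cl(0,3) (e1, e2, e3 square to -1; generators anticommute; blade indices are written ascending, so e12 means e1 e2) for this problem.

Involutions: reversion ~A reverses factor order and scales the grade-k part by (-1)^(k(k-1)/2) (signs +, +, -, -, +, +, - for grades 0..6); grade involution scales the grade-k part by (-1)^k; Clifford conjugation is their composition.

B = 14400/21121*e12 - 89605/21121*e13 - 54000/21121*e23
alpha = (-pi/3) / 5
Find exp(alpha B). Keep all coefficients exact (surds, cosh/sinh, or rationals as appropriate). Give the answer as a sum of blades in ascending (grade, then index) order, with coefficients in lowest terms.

B^2 term by term: the squares give (14400/21121)^2*(e12)^2 + (-89605/21121)^2*(e13)^2 + (-54000/21121)^2*(e23)^2 = 207360000/446096641*(-1) + 8029056025/446096641*(-1) + 2916000000/446096641*(-1) = -25 (each basis 2-blade squares to minus the product of its generators' squares); cross terms between blades sharing an index anticommute and cancel. So B^2 = -25.
B^2 = -25 — a negative square means the series sums to a rotation: l = 5, alpha*l = -pi/3, so exp(alpha B) = cos(-pi/3) + (sin(-pi/3)/5)*B = 1/2 + (-sqrt(3)/10)*B.
Answer: 1/2 - 1440*sqrt(3)/21121*e12 + 17921*sqrt(3)/42242*e13 + 5400*sqrt(3)/21121*e23


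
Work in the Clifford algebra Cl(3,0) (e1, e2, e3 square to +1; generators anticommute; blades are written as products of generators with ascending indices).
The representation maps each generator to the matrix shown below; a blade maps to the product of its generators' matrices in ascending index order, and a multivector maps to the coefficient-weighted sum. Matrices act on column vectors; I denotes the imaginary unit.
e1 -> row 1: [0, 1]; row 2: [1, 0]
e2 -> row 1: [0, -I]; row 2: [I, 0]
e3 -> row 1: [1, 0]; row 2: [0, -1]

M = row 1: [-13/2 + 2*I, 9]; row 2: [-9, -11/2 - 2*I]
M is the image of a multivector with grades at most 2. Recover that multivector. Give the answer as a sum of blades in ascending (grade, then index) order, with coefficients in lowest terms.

Method: 1, rho(e1), rho(e2), rho(e3) form a trace-orthogonal basis of the 2x2 complex matrices (tr(X Y) = 2 if X = Y, else 0), so M = m0*1 + m1*rho(e1) + m2*rho(e2) + m3*rho(e3) with m0 = tr(M)/2 = -6, m1 = tr(M rho(e1))/2 = 0, m2 = tr(M rho(e2))/2 = 9*I, m3 = tr(M rho(e3))/2 = -1/2 + 2*I.
Multiplying table entries, the bivector images are rho(e1 e2) = I*rho(e3), rho(e1 e3) = -I*rho(e2), rho(e2 e3) = I*rho(e1); with real blade coefficients the real parts of m0..m3 are the coefficients of 1, e1, e2, e3 and the imaginary parts give the bivectors (e2 e3: Im m1, e1 e3: -Im m2, e1 e2: Im m3).
Answer: -6 - 1/2*e3 + 2*e1 e2 - 9*e1 e3


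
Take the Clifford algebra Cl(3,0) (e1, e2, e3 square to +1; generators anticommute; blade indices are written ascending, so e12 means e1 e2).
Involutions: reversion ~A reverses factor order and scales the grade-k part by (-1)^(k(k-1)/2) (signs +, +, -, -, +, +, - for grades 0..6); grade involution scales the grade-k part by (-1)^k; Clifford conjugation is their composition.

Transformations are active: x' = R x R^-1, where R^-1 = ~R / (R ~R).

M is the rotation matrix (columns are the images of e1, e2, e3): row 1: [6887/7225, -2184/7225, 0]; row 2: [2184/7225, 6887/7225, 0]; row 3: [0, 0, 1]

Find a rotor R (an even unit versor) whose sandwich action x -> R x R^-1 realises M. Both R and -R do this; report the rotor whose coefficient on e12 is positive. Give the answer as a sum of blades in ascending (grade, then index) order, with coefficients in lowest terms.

Method: write R = a + b12*e12 + b13*e13 + b23*e23 with a^2 + b12^2 + b13^2 + b23^2 = 1 (so R^-1 = ~R). Expanding the columns R e_j ~R gives tr M = 4a^2 - 1 and, from the antisymmetric part, M21 - M12 = -4a*b12, M13 - M31 = 4a*b13, M32 - M23 = -4a*b23.
Here tr M = 20999/7225, so a^2 = (1 + tr M)/4 = 7056/7225 and a = ±84/85. Taking a = 84/85: M21 - M12 = 4368/7225, M13 - M31 = 0, M32 - M23 = 0, giving b12 = -13/85, b13 = 0, b23 = 0, i.e. R = 84/85 - 13/85*e12.
Its e12 coefficient is negative, so report the other preimage -R.
Answer: -84/85 + 13/85*e12. Note: both R and -R realise this M (trace 20999/7225); the covering map identifies them, and the e12-coefficient sign is the tie-breaker.


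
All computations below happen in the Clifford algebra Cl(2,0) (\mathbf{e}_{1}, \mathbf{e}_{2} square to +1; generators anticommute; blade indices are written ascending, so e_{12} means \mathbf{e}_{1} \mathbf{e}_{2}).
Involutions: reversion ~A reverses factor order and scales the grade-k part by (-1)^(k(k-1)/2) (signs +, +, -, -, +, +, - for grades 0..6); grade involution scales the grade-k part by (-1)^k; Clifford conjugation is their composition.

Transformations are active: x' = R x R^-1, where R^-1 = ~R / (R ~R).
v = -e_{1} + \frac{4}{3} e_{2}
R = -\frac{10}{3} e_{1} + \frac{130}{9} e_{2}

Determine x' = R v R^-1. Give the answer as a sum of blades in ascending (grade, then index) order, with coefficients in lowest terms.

~R = -\frac{10}{3} e_{1} + \frac{130}{9} e_{2}, and R ~R = \frac{17800}{81}, so R^-1 = ~R / (\frac{17800}{81}).
R v = \frac{610}{27} + 10 e_{12}
Answer: \frac{28}{89} e_{1} + \frac{437}{267} e_{2}


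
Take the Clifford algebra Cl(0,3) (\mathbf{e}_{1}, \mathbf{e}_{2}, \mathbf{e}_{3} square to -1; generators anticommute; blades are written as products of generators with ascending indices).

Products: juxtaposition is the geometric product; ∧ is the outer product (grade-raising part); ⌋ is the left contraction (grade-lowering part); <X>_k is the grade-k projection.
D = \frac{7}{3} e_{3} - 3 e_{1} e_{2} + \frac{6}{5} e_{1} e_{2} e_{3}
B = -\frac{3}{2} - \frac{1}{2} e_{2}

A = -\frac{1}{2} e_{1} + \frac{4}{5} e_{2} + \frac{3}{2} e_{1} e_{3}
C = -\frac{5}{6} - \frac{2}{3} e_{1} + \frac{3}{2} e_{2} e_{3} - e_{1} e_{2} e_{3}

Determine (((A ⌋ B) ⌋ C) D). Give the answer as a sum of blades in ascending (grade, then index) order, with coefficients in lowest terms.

step 1: \frac{2}{5}
step 2: -\frac{1}{3} - \frac{4}{15} e_{1} + \frac{3}{5} e_{2} e_{3} - \frac{2}{5} e_{1} e_{2} e_{3}
step 3: -\frac{12}{25} - \frac{18}{25} e_{1} - \frac{11}{5} e_{2} - \frac{89}{45} e_{3} + \frac{29}{15} e_{1} e_{2} - \frac{109}{45} e_{1} e_{3} + \frac{8}{25} e_{2} e_{3} - \frac{2}{5} e_{1} e_{2} e_{3}
Answer: -\frac{12}{25} - \frac{18}{25} e_{1} - \frac{11}{5} e_{2} - \frac{89}{45} e_{3} + \frac{29}{15} e_{1} e_{2} - \frac{109}{45} e_{1} e_{3} + \frac{8}{25} e_{2} e_{3} - \frac{2}{5} e_{1} e_{2} e_{3}


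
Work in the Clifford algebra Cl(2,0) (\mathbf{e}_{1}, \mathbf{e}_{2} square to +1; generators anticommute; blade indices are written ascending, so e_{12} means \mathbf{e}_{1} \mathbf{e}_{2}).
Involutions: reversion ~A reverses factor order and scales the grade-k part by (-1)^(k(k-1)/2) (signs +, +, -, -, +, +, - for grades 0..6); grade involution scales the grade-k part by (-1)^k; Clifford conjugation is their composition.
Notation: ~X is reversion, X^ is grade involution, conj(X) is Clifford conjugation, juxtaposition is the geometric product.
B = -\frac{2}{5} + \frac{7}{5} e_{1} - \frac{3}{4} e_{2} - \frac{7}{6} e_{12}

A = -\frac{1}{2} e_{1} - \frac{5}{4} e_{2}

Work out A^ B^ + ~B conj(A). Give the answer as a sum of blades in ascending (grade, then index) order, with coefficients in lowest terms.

first term: \frac{19}{80} + \frac{151}{120} e_{1} - \frac{13}{12} e_{2} + \frac{17}{8} e_{12}
second term: -\frac{19}{80} + \frac{151}{120} e_{1} - \frac{13}{12} e_{2} + \frac{17}{8} e_{12}
Answer: \frac{151}{60} e_{1} - \frac{13}{6} e_{2} + \frac{17}{4} e_{12}


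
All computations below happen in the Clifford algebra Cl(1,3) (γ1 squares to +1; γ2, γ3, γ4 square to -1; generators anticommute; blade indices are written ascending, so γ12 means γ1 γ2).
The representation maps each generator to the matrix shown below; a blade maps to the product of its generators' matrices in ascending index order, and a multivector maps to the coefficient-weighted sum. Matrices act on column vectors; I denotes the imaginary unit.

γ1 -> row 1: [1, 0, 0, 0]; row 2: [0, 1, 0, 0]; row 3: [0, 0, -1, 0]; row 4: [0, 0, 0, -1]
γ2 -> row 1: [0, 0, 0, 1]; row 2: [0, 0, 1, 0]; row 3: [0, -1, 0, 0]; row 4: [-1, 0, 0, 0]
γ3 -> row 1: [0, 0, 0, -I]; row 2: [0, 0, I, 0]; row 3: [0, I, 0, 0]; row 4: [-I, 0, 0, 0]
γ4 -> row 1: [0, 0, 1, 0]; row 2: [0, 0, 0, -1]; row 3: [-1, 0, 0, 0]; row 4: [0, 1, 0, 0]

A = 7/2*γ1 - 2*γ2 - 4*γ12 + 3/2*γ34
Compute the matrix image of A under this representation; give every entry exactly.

Bivector images (products of the table entries): rho(γ12) = rho(γ1)rho(γ2) = row 1: [0, 0, 0, 1]; row 2: [0, 0, 1, 0]; row 3: [0, 1, 0, 0]; row 4: [1, 0, 0, 0]; rho(γ34) = rho(γ3)rho(γ4) = row 1: [0, -I, 0, 0]; row 2: [-I, 0, 0, 0]; row 3: [0, 0, 0, -I]; row 4: [0, 0, -I, 0].
M = (7/2)*rho(γ1) + (-2)*rho(γ2) + (-4)*rho(γ12) + (3/2)*rho(γ34), summed entrywise:
Answer: row 1: [7/2, -3*I/2, 0, -6]; row 2: [-3*I/2, 7/2, -6, 0]; row 3: [0, -2, -7/2, -3*I/2]; row 4: [-2, 0, -3*I/2, -7/2]


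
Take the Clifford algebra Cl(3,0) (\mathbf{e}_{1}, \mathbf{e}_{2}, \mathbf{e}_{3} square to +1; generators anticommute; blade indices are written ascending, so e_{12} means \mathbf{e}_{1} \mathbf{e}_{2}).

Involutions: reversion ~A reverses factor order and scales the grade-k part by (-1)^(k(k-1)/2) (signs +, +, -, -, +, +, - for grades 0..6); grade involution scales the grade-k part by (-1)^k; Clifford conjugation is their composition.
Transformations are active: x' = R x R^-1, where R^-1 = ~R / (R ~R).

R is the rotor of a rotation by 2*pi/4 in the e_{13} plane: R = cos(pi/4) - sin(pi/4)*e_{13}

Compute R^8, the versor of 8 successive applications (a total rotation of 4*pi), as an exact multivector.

The rotor phase is half the rotation angle and phases add under composition, so 8 steps in the e_{13} plane accumulate phase 8*(pi/4) = 2 \pi: R^8 = cos(2 \pi) - sin(2 \pi)*e_{13}.
cos(2 \pi) = 1 and sin(2 \pi) = 0, so R^8 = 1. The total rotation 4*pi is 2 full turns, so every vector returns to itself, yet the rotor is +1, back on the identity sheet (an even number of 2*pi turns).
Answer: 1


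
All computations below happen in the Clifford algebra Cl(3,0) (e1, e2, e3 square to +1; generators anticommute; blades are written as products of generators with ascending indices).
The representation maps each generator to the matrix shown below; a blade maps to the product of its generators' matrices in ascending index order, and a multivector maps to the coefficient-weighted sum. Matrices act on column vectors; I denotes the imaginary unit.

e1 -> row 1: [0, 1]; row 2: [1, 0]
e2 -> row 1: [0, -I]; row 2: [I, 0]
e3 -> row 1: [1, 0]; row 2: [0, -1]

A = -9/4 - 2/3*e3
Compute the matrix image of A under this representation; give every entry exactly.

M = (-9/4)*1 + (-2/3)*rho(e3), summed entrywise (1 is the identity matrix):
Answer: row 1: [-35/12, 0]; row 2: [0, -19/12]


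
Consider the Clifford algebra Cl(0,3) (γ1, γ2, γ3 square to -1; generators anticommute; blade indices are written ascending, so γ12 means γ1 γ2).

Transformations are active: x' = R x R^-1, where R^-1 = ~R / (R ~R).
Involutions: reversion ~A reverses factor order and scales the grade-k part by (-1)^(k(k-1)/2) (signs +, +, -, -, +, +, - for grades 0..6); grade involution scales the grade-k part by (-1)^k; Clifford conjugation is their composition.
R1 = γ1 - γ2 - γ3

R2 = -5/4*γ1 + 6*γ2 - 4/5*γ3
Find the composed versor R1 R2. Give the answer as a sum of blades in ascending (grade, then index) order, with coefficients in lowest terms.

Distribute over the terms of R1 (each basis-blade product reordered to ascending indices, repeated generators contracted through their squares):
(γ1) R2 = 5/4 + 6*γ12 - 4/5*γ13
(-γ2) R2 = 6 - 5/4*γ12 + 4/5*γ23
(-γ3) R2 = -4/5 - 5/4*γ13 + 6*γ23
Summing the partial products and collecting blades:
Answer: 129/20 + 19/4*γ12 - 41/20*γ13 + 34/5*γ23


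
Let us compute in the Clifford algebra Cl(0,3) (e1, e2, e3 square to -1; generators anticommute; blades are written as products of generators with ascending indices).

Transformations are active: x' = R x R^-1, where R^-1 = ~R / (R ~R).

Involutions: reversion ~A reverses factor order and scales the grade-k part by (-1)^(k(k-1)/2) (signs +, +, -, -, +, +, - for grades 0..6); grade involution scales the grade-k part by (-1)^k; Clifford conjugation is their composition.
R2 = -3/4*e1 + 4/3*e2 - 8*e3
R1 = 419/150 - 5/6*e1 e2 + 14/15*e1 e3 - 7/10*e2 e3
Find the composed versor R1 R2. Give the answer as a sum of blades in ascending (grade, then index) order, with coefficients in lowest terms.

Distribute over the terms of R2 (each basis-blade product reordered to ascending indices, repeated generators contracted through their squares):
R1 (-3/4*e1) = -419/200*e1 + 5/8*e2 - 7/10*e3 + 21/40*e1 e2 e3
R1 (4/3*e2) = 10/9*e1 + 838/225*e2 - 14/15*e3 - 56/45*e1 e2 e3
R1 (-8*e3) = 112/15*e1 - 28/5*e2 - 1676/75*e3 + 20/3*e1 e2 e3
Summing the partial products and collecting blades:
Answer: 11669/1800*e1 - 2251/1800*e2 - 1199/50*e3 + 2141/360*e1 e2 e3


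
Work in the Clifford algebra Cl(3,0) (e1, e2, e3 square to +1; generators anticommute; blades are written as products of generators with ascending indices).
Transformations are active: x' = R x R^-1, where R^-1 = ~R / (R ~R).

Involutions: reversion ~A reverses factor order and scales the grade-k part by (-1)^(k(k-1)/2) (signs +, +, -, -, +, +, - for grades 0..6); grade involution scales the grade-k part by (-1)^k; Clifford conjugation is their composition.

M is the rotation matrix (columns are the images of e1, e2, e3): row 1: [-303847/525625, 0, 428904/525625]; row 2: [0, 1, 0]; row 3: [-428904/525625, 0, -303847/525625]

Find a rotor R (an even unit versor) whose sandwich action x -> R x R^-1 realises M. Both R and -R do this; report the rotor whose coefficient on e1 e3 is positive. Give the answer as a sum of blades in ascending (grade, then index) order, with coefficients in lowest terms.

Method: write R = a + b12*e1 e2 + b13*e1 e3 + b23*e2 e3 with a^2 + b12^2 + b13^2 + b23^2 = 1 (so R^-1 = ~R). Expanding the columns R e_j ~R gives tr M = 4a^2 - 1 and, from the antisymmetric part, M21 - M12 = -4a*b12, M13 - M31 = 4a*b13, M32 - M23 = -4a*b23.
Here tr M = -82069/525625, so a^2 = (1 + tr M)/4 = 110889/525625 and a = ±333/725. Taking a = 333/725: M21 - M12 = 0, M13 - M31 = 857808/525625, M32 - M23 = 0, giving b12 = 0, b13 = 644/725, b23 = 0, i.e. R = 333/725 + 644/725*e1 e3.
Its e1 e3 coefficient is already positive.
Answer: 333/725 + 644/725*e1 e3. Recall the cover is two-to-one: with M of trace -82069/525625, both preimages act alike, and the stated e1 e3 sign chooses the sheet.
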